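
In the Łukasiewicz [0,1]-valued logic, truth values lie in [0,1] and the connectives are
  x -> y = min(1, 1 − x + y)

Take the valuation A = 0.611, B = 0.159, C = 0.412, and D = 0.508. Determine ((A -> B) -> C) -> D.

0.644

A -> B = min(1, 1 − 0.611 + 0.159) = min(1, 0.548) = 0.548
(A -> B) -> C = min(1, 1 − 0.548 + 0.412) = min(1, 0.864) = 0.864
((A -> B) -> C) -> D = min(1, 1 − 0.864 + 0.508) = min(1, 0.644) = 0.644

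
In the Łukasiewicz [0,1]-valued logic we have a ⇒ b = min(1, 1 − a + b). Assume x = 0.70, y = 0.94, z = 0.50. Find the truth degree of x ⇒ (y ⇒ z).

y ⇒ z = min(1, 1 − 0.94 + 0.50) = min(1, 0.56) = 0.56
x ⇒ (y ⇒ z) = min(1, 1 − 0.70 + 0.56) = min(1, 0.86) = 0.86

0.86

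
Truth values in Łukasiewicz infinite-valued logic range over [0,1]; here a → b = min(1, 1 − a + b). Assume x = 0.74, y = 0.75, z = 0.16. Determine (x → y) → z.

x → y = min(1, 1 − 0.74 + 0.75) = min(1, 1.01) = 1.00
(x → y) → z = min(1, 1 − 1.00 + 0.16) = min(1, 0.16) = 0.16

0.16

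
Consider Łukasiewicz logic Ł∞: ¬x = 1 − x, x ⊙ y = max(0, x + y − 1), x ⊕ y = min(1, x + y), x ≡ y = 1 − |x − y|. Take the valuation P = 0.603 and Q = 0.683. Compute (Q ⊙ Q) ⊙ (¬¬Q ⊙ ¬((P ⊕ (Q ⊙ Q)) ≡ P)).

0.000

Q ⊙ Q = max(0, 0.683 + 0.683 − 1) = max(0, 0.366) = 0.366
¬Q = 1 − 0.683 = 0.317
¬¬Q = 1 − 0.317 = 0.683
P ⊕ (Q ⊙ Q) = min(1, 0.603 + 0.366) = min(1, 0.969) = 0.969
(P ⊕ (Q ⊙ Q)) ≡ P = 1 − |0.969 − 0.603| = 1 − 0.366 = 0.634
¬((P ⊕ (Q ⊙ Q)) ≡ P) = 1 − 0.634 = 0.366
¬¬Q ⊙ ¬((P ⊕ (Q ⊙ Q)) ≡ P) = max(0, 0.683 + 0.366 − 1) = max(0, 0.049) = 0.049
(Q ⊙ Q) ⊙ (¬¬Q ⊙ ¬((P ⊕ (Q ⊙ Q)) ≡ P)) = max(0, 0.366 + 0.049 − 1) = max(0, -0.585) = 0.000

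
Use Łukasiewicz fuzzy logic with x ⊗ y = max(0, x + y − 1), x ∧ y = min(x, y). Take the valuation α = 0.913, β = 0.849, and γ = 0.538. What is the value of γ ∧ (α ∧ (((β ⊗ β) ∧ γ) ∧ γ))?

0.538

β ⊗ β = max(0, 0.849 + 0.849 − 1) = max(0, 0.698) = 0.698
(β ⊗ β) ∧ γ = min(0.698, 0.538) = 0.538
((β ⊗ β) ∧ γ) ∧ γ = min(0.538, 0.538) = 0.538
α ∧ (((β ⊗ β) ∧ γ) ∧ γ) = min(0.913, 0.538) = 0.538
γ ∧ (α ∧ (((β ⊗ β) ∧ γ) ∧ γ)) = min(0.538, 0.538) = 0.538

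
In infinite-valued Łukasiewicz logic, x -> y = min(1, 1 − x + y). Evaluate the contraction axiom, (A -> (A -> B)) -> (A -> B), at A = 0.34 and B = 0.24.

0.90

A -> B = min(1, 1 − 0.34 + 0.24) = min(1, 0.90) = 0.90
A -> (A -> B) = min(1, 1 − 0.34 + 0.90) = min(1, 1.56) = 1.00
(A -> (A -> B)) -> (A -> B) = min(1, 1 − 1.00 + 0.90) = min(1, 0.90) = 0.90
(The value 0.90 < 1 shows this instance is not satisfied; fails in Ł∞ (the t-norm is not idempotent).)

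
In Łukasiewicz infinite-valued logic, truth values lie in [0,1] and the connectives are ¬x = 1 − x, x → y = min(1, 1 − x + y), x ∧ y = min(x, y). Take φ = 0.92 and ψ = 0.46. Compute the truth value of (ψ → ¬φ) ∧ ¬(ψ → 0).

0.46

¬φ = 1 − 0.92 = 0.08
ψ → ¬φ = min(1, 1 − 0.46 + 0.08) = min(1, 0.62) = 0.62
ψ → 0 = min(1, 1 − 0.46 + 0.00) = min(1, 0.54) = 0.54
¬(ψ → 0) = 1 − 0.54 = 0.46
(ψ → ¬φ) ∧ ¬(ψ → 0) = min(0.62, 0.46) = 0.46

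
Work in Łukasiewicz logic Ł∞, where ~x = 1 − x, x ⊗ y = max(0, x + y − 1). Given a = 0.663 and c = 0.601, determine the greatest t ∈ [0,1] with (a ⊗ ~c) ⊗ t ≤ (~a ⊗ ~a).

~c = 1 − 0.601 = 0.399
a ⊗ ~c = max(0, 0.663 + 0.399 − 1) = max(0, 0.062) = 0.062
So the left factor is a ⊗ ~c = 0.062.
~a = 1 − 0.663 = 0.337
~a ⊗ ~a = max(0, 0.337 + 0.337 − 1) = max(0, -0.326) = 0.000
So the right-hand bound is ~a ⊗ ~a = 0.000.
The residuum of the Łukasiewicz t-norm gives the supremum: min(1, 1 − 0.062 + 0.000).
1 − 0.062 + 0.000 = 0.938, so t = min(1, 0.938) = 0.938.
Check: 0.062 ⊗ 0.938 = max(0, 0.000) = 0.000 ≤ 0.000.

0.938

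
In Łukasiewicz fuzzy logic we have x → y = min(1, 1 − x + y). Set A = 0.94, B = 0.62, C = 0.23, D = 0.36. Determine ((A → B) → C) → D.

A → B = min(1, 1 − 0.94 + 0.62) = min(1, 0.68) = 0.68
(A → B) → C = min(1, 1 − 0.68 + 0.23) = min(1, 0.55) = 0.55
((A → B) → C) → D = min(1, 1 − 0.55 + 0.36) = min(1, 0.81) = 0.81

0.81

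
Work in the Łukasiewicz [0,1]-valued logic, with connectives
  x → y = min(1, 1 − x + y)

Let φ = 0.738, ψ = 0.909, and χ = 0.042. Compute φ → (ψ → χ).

ψ → χ = min(1, 1 − 0.909 + 0.042) = min(1, 0.133) = 0.133
φ → (ψ → χ) = min(1, 1 − 0.738 + 0.133) = min(1, 0.395) = 0.395

0.395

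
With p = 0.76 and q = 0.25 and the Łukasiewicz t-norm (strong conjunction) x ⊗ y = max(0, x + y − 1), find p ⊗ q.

0.01

p ⊗ q = max(0, 0.76 + 0.25 − 1) = max(0, 0.01) = 0.01
For comparison, the Gödel (minimum) t-norm min(x, y) would give 0.25.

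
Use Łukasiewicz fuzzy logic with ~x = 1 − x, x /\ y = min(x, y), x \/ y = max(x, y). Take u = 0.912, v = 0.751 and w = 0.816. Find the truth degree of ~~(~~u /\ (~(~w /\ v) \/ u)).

~u = 1 − 0.912 = 0.088
~~u = 1 − 0.088 = 0.912
~w = 1 − 0.816 = 0.184
~w /\ v = min(0.184, 0.751) = 0.184
~(~w /\ v) = 1 − 0.184 = 0.816
~(~w /\ v) \/ u = max(0.816, 0.912) = 0.912
~~u /\ (~(~w /\ v) \/ u) = min(0.912, 0.912) = 0.912
~(~~u /\ (~(~w /\ v) \/ u)) = 1 − 0.912 = 0.088
~~(~~u /\ (~(~w /\ v) \/ u)) = 1 − 0.088 = 0.912

0.912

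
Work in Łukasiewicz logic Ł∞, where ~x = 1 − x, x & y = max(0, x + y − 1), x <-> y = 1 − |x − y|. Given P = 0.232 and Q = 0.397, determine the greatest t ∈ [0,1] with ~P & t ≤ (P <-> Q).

1.000

~P = 1 − 0.232 = 0.768
So the left factor is ~P = 0.768.
P <-> Q = 1 − |0.232 − 0.397| = 1 − 0.165 = 0.835
So the right-hand bound is P <-> Q = 0.835.
The residuum of the Łukasiewicz t-norm gives the supremum: min(1, 1 − 0.768 + 0.835).
1 − 0.768 + 0.835 = 1.067, so t = min(1, 1.067) = 1.000.
Check: 0.768 & 1.000 = max(0, 0.768) = 0.768 ≤ 0.835.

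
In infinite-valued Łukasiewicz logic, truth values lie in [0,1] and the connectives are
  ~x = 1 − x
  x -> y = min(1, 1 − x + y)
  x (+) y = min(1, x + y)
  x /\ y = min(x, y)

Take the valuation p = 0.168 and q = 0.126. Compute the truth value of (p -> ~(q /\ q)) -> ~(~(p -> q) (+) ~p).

q /\ q = min(0.126, 0.126) = 0.126
~(q /\ q) = 1 − 0.126 = 0.874
p -> ~(q /\ q) = min(1, 1 − 0.168 + 0.874) = min(1, 1.706) = 1.000
p -> q = min(1, 1 − 0.168 + 0.126) = min(1, 0.958) = 0.958
~(p -> q) = 1 − 0.958 = 0.042
~p = 1 − 0.168 = 0.832
~(p -> q) (+) ~p = min(1, 0.042 + 0.832) = min(1, 0.874) = 0.874
~(~(p -> q) (+) ~p) = 1 − 0.874 = 0.126
(p -> ~(q /\ q)) -> ~(~(p -> q) (+) ~p) = min(1, 1 − 1.000 + 0.126) = min(1, 0.126) = 0.126

0.126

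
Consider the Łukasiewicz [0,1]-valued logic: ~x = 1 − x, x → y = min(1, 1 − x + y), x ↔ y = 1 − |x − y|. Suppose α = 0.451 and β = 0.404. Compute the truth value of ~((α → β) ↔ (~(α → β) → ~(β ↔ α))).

α → β = min(1, 1 − 0.451 + 0.404) = min(1, 0.953) = 0.953
~(α → β) = 1 − 0.953 = 0.047
β ↔ α = 1 − |0.404 − 0.451| = 1 − 0.047 = 0.953
~(β ↔ α) = 1 − 0.953 = 0.047
~(α → β) → ~(β ↔ α) = min(1, 1 − 0.047 + 0.047) = min(1, 1.000) = 1.000
(α → β) ↔ (~(α → β) → ~(β ↔ α)) = 1 − |0.953 − 1.000| = 1 − 0.047 = 0.953
~((α → β) ↔ (~(α → β) → ~(β ↔ α))) = 1 − 0.953 = 0.047

0.047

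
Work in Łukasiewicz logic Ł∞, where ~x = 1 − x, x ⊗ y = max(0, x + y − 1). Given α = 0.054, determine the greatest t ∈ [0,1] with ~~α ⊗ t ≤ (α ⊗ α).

0.946

~α = 1 − 0.054 = 0.946
~~α = 1 − 0.946 = 0.054
So the left factor is ~~α = 0.054.
α ⊗ α = max(0, 0.054 + 0.054 − 1) = max(0, -0.892) = 0.000
So the right-hand bound is α ⊗ α = 0.000.
The residuum of the Łukasiewicz t-norm gives the supremum: min(1, 1 − 0.054 + 0.000).
1 − 0.054 + 0.000 = 0.946, so t = min(1, 0.946) = 0.946.
Check: 0.054 ⊗ 0.946 = max(0, 0.000) = 0.000 ≤ 0.000.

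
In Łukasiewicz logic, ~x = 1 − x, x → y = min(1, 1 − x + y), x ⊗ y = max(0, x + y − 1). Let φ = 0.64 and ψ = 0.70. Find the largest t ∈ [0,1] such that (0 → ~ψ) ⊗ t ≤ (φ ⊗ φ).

0.28

~ψ = 1 − 0.70 = 0.30
0 → ~ψ = min(1, 1 − 0.00 + 0.30) = min(1, 1.30) = 1.00
So the left factor is 0 → ~ψ = 1.00.
φ ⊗ φ = max(0, 0.64 + 0.64 − 1) = max(0, 0.28) = 0.28
So the right-hand bound is φ ⊗ φ = 0.28.
The residuum of the Łukasiewicz t-norm gives the supremum: min(1, 1 − 1.00 + 0.28).
1 − 1.00 + 0.28 = 0.28, so t = min(1, 0.28) = 0.28.
Check: 1.00 ⊗ 0.28 = max(0, 0.28) = 0.28 ≤ 0.28.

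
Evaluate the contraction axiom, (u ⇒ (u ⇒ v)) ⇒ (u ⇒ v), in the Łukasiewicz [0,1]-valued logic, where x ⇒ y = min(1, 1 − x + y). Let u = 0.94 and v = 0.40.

0.94

u ⇒ v = min(1, 1 − 0.94 + 0.40) = min(1, 0.46) = 0.46
u ⇒ (u ⇒ v) = min(1, 1 − 0.94 + 0.46) = min(1, 0.52) = 0.52
(u ⇒ (u ⇒ v)) ⇒ (u ⇒ v) = min(1, 1 − 0.52 + 0.46) = min(1, 0.94) = 0.94
(The value 0.94 < 1 shows this instance is not satisfied; fails in Ł∞ (the t-norm is not idempotent).)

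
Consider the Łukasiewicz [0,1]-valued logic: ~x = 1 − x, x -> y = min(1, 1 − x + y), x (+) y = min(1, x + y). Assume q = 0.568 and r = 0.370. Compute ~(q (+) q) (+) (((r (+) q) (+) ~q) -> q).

0.568

q (+) q = min(1, 0.568 + 0.568) = min(1, 1.136) = 1.000
~(q (+) q) = 1 − 1.000 = 0.000
r (+) q = min(1, 0.370 + 0.568) = min(1, 0.938) = 0.938
~q = 1 − 0.568 = 0.432
(r (+) q) (+) ~q = min(1, 0.938 + 0.432) = min(1, 1.370) = 1.000
((r (+) q) (+) ~q) -> q = min(1, 1 − 1.000 + 0.568) = min(1, 0.568) = 0.568
~(q (+) q) (+) (((r (+) q) (+) ~q) -> q) = min(1, 0.000 + 0.568) = min(1, 0.568) = 0.568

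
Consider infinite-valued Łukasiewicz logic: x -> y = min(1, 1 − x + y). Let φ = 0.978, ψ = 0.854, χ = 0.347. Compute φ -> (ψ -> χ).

0.515

ψ -> χ = min(1, 1 − 0.854 + 0.347) = min(1, 0.493) = 0.493
φ -> (ψ -> χ) = min(1, 1 − 0.978 + 0.493) = min(1, 0.515) = 0.515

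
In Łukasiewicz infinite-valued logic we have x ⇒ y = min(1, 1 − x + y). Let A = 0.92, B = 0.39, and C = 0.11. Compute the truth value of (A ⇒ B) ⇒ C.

0.64

A ⇒ B = min(1, 1 − 0.92 + 0.39) = min(1, 0.47) = 0.47
(A ⇒ B) ⇒ C = min(1, 1 − 0.47 + 0.11) = min(1, 0.64) = 0.64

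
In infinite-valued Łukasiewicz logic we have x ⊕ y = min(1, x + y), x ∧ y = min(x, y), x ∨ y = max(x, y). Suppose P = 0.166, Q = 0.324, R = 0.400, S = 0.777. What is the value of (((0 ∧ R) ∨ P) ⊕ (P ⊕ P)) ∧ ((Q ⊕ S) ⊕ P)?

0.498

0 ∧ R = min(0.000, 0.400) = 0.000
(0 ∧ R) ∨ P = max(0.000, 0.166) = 0.166
P ⊕ P = min(1, 0.166 + 0.166) = min(1, 0.332) = 0.332
((0 ∧ R) ∨ P) ⊕ (P ⊕ P) = min(1, 0.166 + 0.332) = min(1, 0.498) = 0.498
Q ⊕ S = min(1, 0.324 + 0.777) = min(1, 1.101) = 1.000
(Q ⊕ S) ⊕ P = min(1, 1.000 + 0.166) = min(1, 1.166) = 1.000
(((0 ∧ R) ∨ P) ⊕ (P ⊕ P)) ∧ ((Q ⊕ S) ⊕ P) = min(0.498, 1.000) = 0.498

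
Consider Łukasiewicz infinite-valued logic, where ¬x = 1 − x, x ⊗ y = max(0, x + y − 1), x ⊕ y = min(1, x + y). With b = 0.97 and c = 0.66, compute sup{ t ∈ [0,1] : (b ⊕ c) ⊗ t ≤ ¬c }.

0.34

b ⊕ c = min(1, 0.97 + 0.66) = min(1, 1.63) = 1.00
So the left factor is b ⊕ c = 1.00.
¬c = 1 − 0.66 = 0.34
So the right-hand bound is ¬c = 0.34.
The residuum of the Łukasiewicz t-norm gives the supremum: min(1, 1 − 1.00 + 0.34).
1 − 1.00 + 0.34 = 0.34, so t = min(1, 0.34) = 0.34.
Check: 1.00 ⊗ 0.34 = max(0, 0.34) = 0.34 ≤ 0.34.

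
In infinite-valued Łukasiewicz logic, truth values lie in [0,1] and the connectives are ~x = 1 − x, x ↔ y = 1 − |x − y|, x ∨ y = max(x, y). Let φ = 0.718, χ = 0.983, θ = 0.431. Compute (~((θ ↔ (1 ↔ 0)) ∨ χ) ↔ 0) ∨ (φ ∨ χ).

0.983

1 ↔ 0 = 1 − |1.000 − 0.000| = 1 − 1.000 = 0.000
θ ↔ (1 ↔ 0) = 1 − |0.431 − 0.000| = 1 − 0.431 = 0.569
(θ ↔ (1 ↔ 0)) ∨ χ = max(0.569, 0.983) = 0.983
~((θ ↔ (1 ↔ 0)) ∨ χ) = 1 − 0.983 = 0.017
~((θ ↔ (1 ↔ 0)) ∨ χ) ↔ 0 = 1 − |0.017 − 0.000| = 1 − 0.017 = 0.983
φ ∨ χ = max(0.718, 0.983) = 0.983
(~((θ ↔ (1 ↔ 0)) ∨ χ) ↔ 0) ∨ (φ ∨ χ) = max(0.983, 0.983) = 0.983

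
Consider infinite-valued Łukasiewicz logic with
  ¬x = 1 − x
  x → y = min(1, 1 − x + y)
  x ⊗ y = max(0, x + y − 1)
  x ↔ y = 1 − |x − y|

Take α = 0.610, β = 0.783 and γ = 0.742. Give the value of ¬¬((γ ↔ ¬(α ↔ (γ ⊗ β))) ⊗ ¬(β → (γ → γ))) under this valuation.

0.000

γ ⊗ β = max(0, 0.742 + 0.783 − 1) = max(0, 0.525) = 0.525
α ↔ (γ ⊗ β) = 1 − |0.610 − 0.525| = 1 − 0.085 = 0.915
¬(α ↔ (γ ⊗ β)) = 1 − 0.915 = 0.085
γ ↔ ¬(α ↔ (γ ⊗ β)) = 1 − |0.742 − 0.085| = 1 − 0.657 = 0.343
γ → γ = min(1, 1 − 0.742 + 0.742) = min(1, 1.000) = 1.000
β → (γ → γ) = min(1, 1 − 0.783 + 1.000) = min(1, 1.217) = 1.000
¬(β → (γ → γ)) = 1 − 1.000 = 0.000
(γ ↔ ¬(α ↔ (γ ⊗ β))) ⊗ ¬(β → (γ → γ)) = max(0, 0.343 + 0.000 − 1) = max(0, -0.657) = 0.000
¬((γ ↔ ¬(α ↔ (γ ⊗ β))) ⊗ ¬(β → (γ → γ))) = 1 − 0.000 = 1.000
¬¬((γ ↔ ¬(α ↔ (γ ⊗ β))) ⊗ ¬(β → (γ → γ))) = 1 − 1.000 = 0.000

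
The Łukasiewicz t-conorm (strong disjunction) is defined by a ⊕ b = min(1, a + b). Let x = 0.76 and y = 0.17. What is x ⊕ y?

0.93

x ⊕ y = min(1, 0.76 + 0.17) = min(1, 0.93) = 0.93
For comparison, the Gödel t-conorm max(a, b) would give 0.76.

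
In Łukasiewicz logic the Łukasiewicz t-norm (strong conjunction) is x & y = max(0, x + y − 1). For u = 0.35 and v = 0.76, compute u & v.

0.11

u & v = max(0, 0.35 + 0.76 − 1) = max(0, 0.11) = 0.11
For comparison, the Gödel (minimum) t-norm min(x, y) would give 0.35.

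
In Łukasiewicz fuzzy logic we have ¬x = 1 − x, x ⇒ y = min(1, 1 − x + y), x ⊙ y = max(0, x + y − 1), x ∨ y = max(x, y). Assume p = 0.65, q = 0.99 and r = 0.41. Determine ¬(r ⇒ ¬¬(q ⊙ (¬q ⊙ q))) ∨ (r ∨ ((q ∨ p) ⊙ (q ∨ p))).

0.98

¬q = 1 − 0.99 = 0.01
¬q ⊙ q = max(0, 0.01 + 0.99 − 1) = max(0, 0.00) = 0.00
q ⊙ (¬q ⊙ q) = max(0, 0.99 + 0.00 − 1) = max(0, -0.01) = 0.00
¬(q ⊙ (¬q ⊙ q)) = 1 − 0.00 = 1.00
¬¬(q ⊙ (¬q ⊙ q)) = 1 − 1.00 = 0.00
r ⇒ ¬¬(q ⊙ (¬q ⊙ q)) = min(1, 1 − 0.41 + 0.00) = min(1, 0.59) = 0.59
¬(r ⇒ ¬¬(q ⊙ (¬q ⊙ q))) = 1 − 0.59 = 0.41
q ∨ p = max(0.99, 0.65) = 0.99
(q ∨ p) ⊙ (q ∨ p) = max(0, 0.99 + 0.99 − 1) = max(0, 0.98) = 0.98
r ∨ ((q ∨ p) ⊙ (q ∨ p)) = max(0.41, 0.98) = 0.98
¬(r ⇒ ¬¬(q ⊙ (¬q ⊙ q))) ∨ (r ∨ ((q ∨ p) ⊙ (q ∨ p))) = max(0.41, 0.98) = 0.98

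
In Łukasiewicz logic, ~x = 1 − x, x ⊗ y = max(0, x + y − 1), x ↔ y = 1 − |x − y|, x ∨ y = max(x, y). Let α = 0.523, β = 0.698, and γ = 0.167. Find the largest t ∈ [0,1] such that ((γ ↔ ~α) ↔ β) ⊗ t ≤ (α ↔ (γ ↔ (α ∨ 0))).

~α = 1 − 0.523 = 0.477
γ ↔ ~α = 1 − |0.167 − 0.477| = 1 − 0.310 = 0.690
(γ ↔ ~α) ↔ β = 1 − |0.690 − 0.698| = 1 − 0.008 = 0.992
So the left factor is (γ ↔ ~α) ↔ β = 0.992.
α ∨ 0 = max(0.523, 0.000) = 0.523
γ ↔ (α ∨ 0) = 1 − |0.167 − 0.523| = 1 − 0.356 = 0.644
α ↔ (γ ↔ (α ∨ 0)) = 1 − |0.523 − 0.644| = 1 − 0.121 = 0.879
So the right-hand bound is α ↔ (γ ↔ (α ∨ 0)) = 0.879.
The residuum of the Łukasiewicz t-norm gives the supremum: min(1, 1 − 0.992 + 0.879).
1 − 0.992 + 0.879 = 0.887, so t = min(1, 0.887) = 0.887.
Check: 0.992 ⊗ 0.887 = max(0, 0.879) = 0.879 ≤ 0.879.

0.887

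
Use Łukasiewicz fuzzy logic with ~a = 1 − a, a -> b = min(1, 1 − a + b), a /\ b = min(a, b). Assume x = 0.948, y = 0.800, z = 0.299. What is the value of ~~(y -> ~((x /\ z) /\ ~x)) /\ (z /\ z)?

0.299

x /\ z = min(0.948, 0.299) = 0.299
~x = 1 − 0.948 = 0.052
(x /\ z) /\ ~x = min(0.299, 0.052) = 0.052
~((x /\ z) /\ ~x) = 1 − 0.052 = 0.948
y -> ~((x /\ z) /\ ~x) = min(1, 1 − 0.800 + 0.948) = min(1, 1.148) = 1.000
~(y -> ~((x /\ z) /\ ~x)) = 1 − 1.000 = 0.000
~~(y -> ~((x /\ z) /\ ~x)) = 1 − 0.000 = 1.000
z /\ z = min(0.299, 0.299) = 0.299
~~(y -> ~((x /\ z) /\ ~x)) /\ (z /\ z) = min(1.000, 0.299) = 0.299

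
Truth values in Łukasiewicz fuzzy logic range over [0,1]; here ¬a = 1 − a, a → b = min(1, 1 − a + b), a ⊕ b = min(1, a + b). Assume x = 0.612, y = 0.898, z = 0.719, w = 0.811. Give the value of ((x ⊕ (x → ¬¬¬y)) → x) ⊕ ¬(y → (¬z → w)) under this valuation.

¬y = 1 − 0.898 = 0.102
¬¬y = 1 − 0.102 = 0.898
¬¬¬y = 1 − 0.898 = 0.102
x → ¬¬¬y = min(1, 1 − 0.612 + 0.102) = min(1, 0.490) = 0.490
x ⊕ (x → ¬¬¬y) = min(1, 0.612 + 0.490) = min(1, 1.102) = 1.000
(x ⊕ (x → ¬¬¬y)) → x = min(1, 1 − 1.000 + 0.612) = min(1, 0.612) = 0.612
¬z = 1 − 0.719 = 0.281
¬z → w = min(1, 1 − 0.281 + 0.811) = min(1, 1.530) = 1.000
y → (¬z → w) = min(1, 1 − 0.898 + 1.000) = min(1, 1.102) = 1.000
¬(y → (¬z → w)) = 1 − 1.000 = 0.000
((x ⊕ (x → ¬¬¬y)) → x) ⊕ ¬(y → (¬z → w)) = min(1, 0.612 + 0.000) = min(1, 0.612) = 0.612

0.612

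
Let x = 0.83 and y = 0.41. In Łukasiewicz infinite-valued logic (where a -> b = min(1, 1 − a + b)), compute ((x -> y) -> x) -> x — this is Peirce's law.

x -> y = min(1, 1 − 0.83 + 0.41) = min(1, 0.58) = 0.58
(x -> y) -> x = min(1, 1 − 0.58 + 0.83) = min(1, 1.25) = 1.00
((x -> y) -> x) -> x = min(1, 1 − 1.00 + 0.83) = min(1, 0.83) = 0.83
(The value 0.83 < 1 shows this instance is not satisfied; not a Ł∞-tautology in general.)

0.83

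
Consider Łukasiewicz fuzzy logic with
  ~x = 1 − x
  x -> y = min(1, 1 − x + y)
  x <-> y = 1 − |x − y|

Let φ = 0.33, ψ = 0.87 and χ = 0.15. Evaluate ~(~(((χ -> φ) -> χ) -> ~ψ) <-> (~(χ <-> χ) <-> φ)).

0.65

χ -> φ = min(1, 1 − 0.15 + 0.33) = min(1, 1.18) = 1.00
(χ -> φ) -> χ = min(1, 1 − 1.00 + 0.15) = min(1, 0.15) = 0.15
~ψ = 1 − 0.87 = 0.13
((χ -> φ) -> χ) -> ~ψ = min(1, 1 − 0.15 + 0.13) = min(1, 0.98) = 0.98
~(((χ -> φ) -> χ) -> ~ψ) = 1 − 0.98 = 0.02
χ <-> χ = 1 − |0.15 − 0.15| = 1 − 0.00 = 1.00
~(χ <-> χ) = 1 − 1.00 = 0.00
~(χ <-> χ) <-> φ = 1 − |0.00 − 0.33| = 1 − 0.33 = 0.67
~(((χ -> φ) -> χ) -> ~ψ) <-> (~(χ <-> χ) <-> φ) = 1 − |0.02 − 0.67| = 1 − 0.65 = 0.35
~(~(((χ -> φ) -> χ) -> ~ψ) <-> (~(χ <-> χ) <-> φ)) = 1 − 0.35 = 0.65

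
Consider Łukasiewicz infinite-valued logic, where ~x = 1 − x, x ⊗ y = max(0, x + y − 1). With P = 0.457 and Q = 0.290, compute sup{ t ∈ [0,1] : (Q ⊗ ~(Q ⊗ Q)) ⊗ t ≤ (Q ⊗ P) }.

Q ⊗ Q = max(0, 0.290 + 0.290 − 1) = max(0, -0.420) = 0.000
~(Q ⊗ Q) = 1 − 0.000 = 1.000
Q ⊗ ~(Q ⊗ Q) = max(0, 0.290 + 1.000 − 1) = max(0, 0.290) = 0.290
So the left factor is Q ⊗ ~(Q ⊗ Q) = 0.290.
Q ⊗ P = max(0, 0.290 + 0.457 − 1) = max(0, -0.253) = 0.000
So the right-hand bound is Q ⊗ P = 0.000.
The residuum of the Łukasiewicz t-norm gives the supremum: min(1, 1 − 0.290 + 0.000).
1 − 0.290 + 0.000 = 0.710, so t = min(1, 0.710) = 0.710.
Check: 0.290 ⊗ 0.710 = max(0, 0.000) = 0.000 ≤ 0.000.

0.710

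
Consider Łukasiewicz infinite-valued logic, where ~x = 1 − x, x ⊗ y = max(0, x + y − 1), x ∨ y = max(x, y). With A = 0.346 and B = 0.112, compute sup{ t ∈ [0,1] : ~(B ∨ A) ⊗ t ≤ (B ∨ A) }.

0.692

B ∨ A = max(0.112, 0.346) = 0.346
~(B ∨ A) = 1 − 0.346 = 0.654
So the left factor is ~(B ∨ A) = 0.654.
So the right-hand bound is B ∨ A = 0.346.
The residuum of the Łukasiewicz t-norm gives the supremum: min(1, 1 − 0.654 + 0.346).
1 − 0.654 + 0.346 = 0.692, so t = min(1, 0.692) = 0.692.
Check: 0.654 ⊗ 0.692 = max(0, 0.346) = 0.346 ≤ 0.346.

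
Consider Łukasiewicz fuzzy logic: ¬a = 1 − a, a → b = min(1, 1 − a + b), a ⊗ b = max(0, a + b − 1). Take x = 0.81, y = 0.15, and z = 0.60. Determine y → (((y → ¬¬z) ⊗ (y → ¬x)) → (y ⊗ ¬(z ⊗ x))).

0.85

¬z = 1 − 0.60 = 0.40
¬¬z = 1 − 0.40 = 0.60
y → ¬¬z = min(1, 1 − 0.15 + 0.60) = min(1, 1.45) = 1.00
¬x = 1 − 0.81 = 0.19
y → ¬x = min(1, 1 − 0.15 + 0.19) = min(1, 1.04) = 1.00
(y → ¬¬z) ⊗ (y → ¬x) = max(0, 1.00 + 1.00 − 1) = max(0, 1.00) = 1.00
z ⊗ x = max(0, 0.60 + 0.81 − 1) = max(0, 0.41) = 0.41
¬(z ⊗ x) = 1 − 0.41 = 0.59
y ⊗ ¬(z ⊗ x) = max(0, 0.15 + 0.59 − 1) = max(0, -0.26) = 0.00
((y → ¬¬z) ⊗ (y → ¬x)) → (y ⊗ ¬(z ⊗ x)) = min(1, 1 − 1.00 + 0.00) = min(1, 0.00) = 0.00
y → (((y → ¬¬z) ⊗ (y → ¬x)) → (y ⊗ ¬(z ⊗ x))) = min(1, 1 − 0.15 + 0.00) = min(1, 0.85) = 0.85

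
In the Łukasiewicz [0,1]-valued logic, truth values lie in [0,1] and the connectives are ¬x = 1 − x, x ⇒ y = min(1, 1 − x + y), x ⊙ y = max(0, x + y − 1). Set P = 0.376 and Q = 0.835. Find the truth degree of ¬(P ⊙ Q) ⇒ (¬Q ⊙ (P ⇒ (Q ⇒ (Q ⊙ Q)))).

P ⊙ Q = max(0, 0.376 + 0.835 − 1) = max(0, 0.211) = 0.211
¬(P ⊙ Q) = 1 − 0.211 = 0.789
¬Q = 1 − 0.835 = 0.165
Q ⊙ Q = max(0, 0.835 + 0.835 − 1) = max(0, 0.670) = 0.670
Q ⇒ (Q ⊙ Q) = min(1, 1 − 0.835 + 0.670) = min(1, 0.835) = 0.835
P ⇒ (Q ⇒ (Q ⊙ Q)) = min(1, 1 − 0.376 + 0.835) = min(1, 1.459) = 1.000
¬Q ⊙ (P ⇒ (Q ⇒ (Q ⊙ Q))) = max(0, 0.165 + 1.000 − 1) = max(0, 0.165) = 0.165
¬(P ⊙ Q) ⇒ (¬Q ⊙ (P ⇒ (Q ⇒ (Q ⊙ Q)))) = min(1, 1 − 0.789 + 0.165) = min(1, 0.376) = 0.376

0.376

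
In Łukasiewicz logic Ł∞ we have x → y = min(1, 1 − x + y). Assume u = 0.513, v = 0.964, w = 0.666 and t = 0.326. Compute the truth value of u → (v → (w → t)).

1.000

w → t = min(1, 1 − 0.666 + 0.326) = min(1, 0.660) = 0.660
v → (w → t) = min(1, 1 − 0.964 + 0.660) = min(1, 0.696) = 0.696
u → (v → (w → t)) = min(1, 1 − 0.513 + 0.696) = min(1, 1.183) = 1.000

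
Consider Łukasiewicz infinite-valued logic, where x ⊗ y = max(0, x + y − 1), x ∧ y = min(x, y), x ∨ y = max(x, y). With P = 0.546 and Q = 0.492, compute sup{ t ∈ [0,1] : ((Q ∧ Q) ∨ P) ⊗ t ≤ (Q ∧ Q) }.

Q ∧ Q = min(0.492, 0.492) = 0.492
(Q ∧ Q) ∨ P = max(0.492, 0.546) = 0.546
So the left factor is (Q ∧ Q) ∨ P = 0.546.
So the right-hand bound is Q ∧ Q = 0.492.
The residuum of the Łukasiewicz t-norm gives the supremum: min(1, 1 − 0.546 + 0.492).
1 − 0.546 + 0.492 = 0.946, so t = min(1, 0.946) = 0.946.
Check: 0.546 ⊗ 0.946 = max(0, 0.492) = 0.492 ≤ 0.492.

0.946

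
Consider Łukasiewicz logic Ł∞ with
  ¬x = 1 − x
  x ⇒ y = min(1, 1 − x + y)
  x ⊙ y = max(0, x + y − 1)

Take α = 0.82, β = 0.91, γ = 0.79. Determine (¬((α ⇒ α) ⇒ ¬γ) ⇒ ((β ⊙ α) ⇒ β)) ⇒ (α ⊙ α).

α ⇒ α = min(1, 1 − 0.82 + 0.82) = min(1, 1.00) = 1.00
¬γ = 1 − 0.79 = 0.21
(α ⇒ α) ⇒ ¬γ = min(1, 1 − 1.00 + 0.21) = min(1, 0.21) = 0.21
¬((α ⇒ α) ⇒ ¬γ) = 1 − 0.21 = 0.79
β ⊙ α = max(0, 0.91 + 0.82 − 1) = max(0, 0.73) = 0.73
(β ⊙ α) ⇒ β = min(1, 1 − 0.73 + 0.91) = min(1, 1.18) = 1.00
¬((α ⇒ α) ⇒ ¬γ) ⇒ ((β ⊙ α) ⇒ β) = min(1, 1 − 0.79 + 1.00) = min(1, 1.21) = 1.00
α ⊙ α = max(0, 0.82 + 0.82 − 1) = max(0, 0.64) = 0.64
(¬((α ⇒ α) ⇒ ¬γ) ⇒ ((β ⊙ α) ⇒ β)) ⇒ (α ⊙ α) = min(1, 1 − 1.00 + 0.64) = min(1, 0.64) = 0.64

0.64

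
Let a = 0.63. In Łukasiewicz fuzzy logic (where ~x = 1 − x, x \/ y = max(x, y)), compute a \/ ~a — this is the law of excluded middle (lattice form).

0.63

~a = 1 − 0.63 = 0.37
a \/ ~a = max(0.63, 0.37) = 0.63
(The value 0.63 < 1 shows this instance is not satisfied; not a Ł∞-tautology — its value is max(a, 1−a).)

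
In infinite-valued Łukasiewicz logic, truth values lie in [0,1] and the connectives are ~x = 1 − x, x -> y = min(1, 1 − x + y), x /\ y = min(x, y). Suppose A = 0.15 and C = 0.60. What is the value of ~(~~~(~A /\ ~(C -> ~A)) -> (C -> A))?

0.45

~A = 1 − 0.15 = 0.85
C -> ~A = min(1, 1 − 0.60 + 0.85) = min(1, 1.25) = 1.00
~(C -> ~A) = 1 − 1.00 = 0.00
~A /\ ~(C -> ~A) = min(0.85, 0.00) = 0.00
~(~A /\ ~(C -> ~A)) = 1 − 0.00 = 1.00
~~(~A /\ ~(C -> ~A)) = 1 − 1.00 = 0.00
~~~(~A /\ ~(C -> ~A)) = 1 − 0.00 = 1.00
C -> A = min(1, 1 − 0.60 + 0.15) = min(1, 0.55) = 0.55
~~~(~A /\ ~(C -> ~A)) -> (C -> A) = min(1, 1 − 1.00 + 0.55) = min(1, 0.55) = 0.55
~(~~~(~A /\ ~(C -> ~A)) -> (C -> A)) = 1 − 0.55 = 0.45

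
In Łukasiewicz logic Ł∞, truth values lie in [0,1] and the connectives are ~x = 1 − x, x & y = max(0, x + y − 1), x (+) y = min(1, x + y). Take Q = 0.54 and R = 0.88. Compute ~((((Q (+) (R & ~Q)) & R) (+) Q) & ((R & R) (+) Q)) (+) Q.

~Q = 1 − 0.54 = 0.46
R & ~Q = max(0, 0.88 + 0.46 − 1) = max(0, 0.34) = 0.34
Q (+) (R & ~Q) = min(1, 0.54 + 0.34) = min(1, 0.88) = 0.88
(Q (+) (R & ~Q)) & R = max(0, 0.88 + 0.88 − 1) = max(0, 0.76) = 0.76
((Q (+) (R & ~Q)) & R) (+) Q = min(1, 0.76 + 0.54) = min(1, 1.30) = 1.00
R & R = max(0, 0.88 + 0.88 − 1) = max(0, 0.76) = 0.76
(R & R) (+) Q = min(1, 0.76 + 0.54) = min(1, 1.30) = 1.00
(((Q (+) (R & ~Q)) & R) (+) Q) & ((R & R) (+) Q) = max(0, 1.00 + 1.00 − 1) = max(0, 1.00) = 1.00
~((((Q (+) (R & ~Q)) & R) (+) Q) & ((R & R) (+) Q)) = 1 − 1.00 = 0.00
~((((Q (+) (R & ~Q)) & R) (+) Q) & ((R & R) (+) Q)) (+) Q = min(1, 0.00 + 0.54) = min(1, 0.54) = 0.54

0.54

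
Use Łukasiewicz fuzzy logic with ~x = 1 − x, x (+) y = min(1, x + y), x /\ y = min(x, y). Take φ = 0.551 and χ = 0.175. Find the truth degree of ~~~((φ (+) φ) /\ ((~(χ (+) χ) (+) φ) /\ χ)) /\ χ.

φ (+) φ = min(1, 0.551 + 0.551) = min(1, 1.102) = 1.000
χ (+) χ = min(1, 0.175 + 0.175) = min(1, 0.350) = 0.350
~(χ (+) χ) = 1 − 0.350 = 0.650
~(χ (+) χ) (+) φ = min(1, 0.650 + 0.551) = min(1, 1.201) = 1.000
(~(χ (+) χ) (+) φ) /\ χ = min(1.000, 0.175) = 0.175
(φ (+) φ) /\ ((~(χ (+) χ) (+) φ) /\ χ) = min(1.000, 0.175) = 0.175
~((φ (+) φ) /\ ((~(χ (+) χ) (+) φ) /\ χ)) = 1 − 0.175 = 0.825
~~((φ (+) φ) /\ ((~(χ (+) χ) (+) φ) /\ χ)) = 1 − 0.825 = 0.175
~~~((φ (+) φ) /\ ((~(χ (+) χ) (+) φ) /\ χ)) = 1 − 0.175 = 0.825
~~~((φ (+) φ) /\ ((~(χ (+) χ) (+) φ) /\ χ)) /\ χ = min(0.825, 0.175) = 0.175

0.175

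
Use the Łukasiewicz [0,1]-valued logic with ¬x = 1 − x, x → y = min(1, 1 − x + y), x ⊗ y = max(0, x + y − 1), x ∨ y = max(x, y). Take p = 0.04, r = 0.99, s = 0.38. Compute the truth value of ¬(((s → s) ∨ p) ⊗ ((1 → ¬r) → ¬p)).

0.00

s → s = min(1, 1 − 0.38 + 0.38) = min(1, 1.00) = 1.00
(s → s) ∨ p = max(1.00, 0.04) = 1.00
¬r = 1 − 0.99 = 0.01
1 → ¬r = min(1, 1 − 1.00 + 0.01) = min(1, 0.01) = 0.01
¬p = 1 − 0.04 = 0.96
(1 → ¬r) → ¬p = min(1, 1 − 0.01 + 0.96) = min(1, 1.95) = 1.00
((s → s) ∨ p) ⊗ ((1 → ¬r) → ¬p) = max(0, 1.00 + 1.00 − 1) = max(0, 1.00) = 1.00
¬(((s → s) ∨ p) ⊗ ((1 → ¬r) → ¬p)) = 1 − 1.00 = 0.00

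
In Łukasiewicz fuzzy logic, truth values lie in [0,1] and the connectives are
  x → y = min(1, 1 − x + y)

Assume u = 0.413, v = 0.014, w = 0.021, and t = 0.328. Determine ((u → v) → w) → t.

u → v = min(1, 1 − 0.413 + 0.014) = min(1, 0.601) = 0.601
(u → v) → w = min(1, 1 − 0.601 + 0.021) = min(1, 0.420) = 0.420
((u → v) → w) → t = min(1, 1 − 0.420 + 0.328) = min(1, 0.908) = 0.908

0.908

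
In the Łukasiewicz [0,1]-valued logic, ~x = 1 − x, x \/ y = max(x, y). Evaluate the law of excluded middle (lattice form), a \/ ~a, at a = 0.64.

0.64

~a = 1 − 0.64 = 0.36
a \/ ~a = max(0.64, 0.36) = 0.64
(The value 0.64 < 1 shows this instance is not satisfied; not a Ł∞-tautology — its value is max(a, 1−a).)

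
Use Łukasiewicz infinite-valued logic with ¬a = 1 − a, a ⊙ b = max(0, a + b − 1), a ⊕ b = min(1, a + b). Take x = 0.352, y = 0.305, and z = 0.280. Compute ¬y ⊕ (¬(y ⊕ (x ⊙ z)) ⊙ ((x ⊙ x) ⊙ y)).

0.695

¬y = 1 − 0.305 = 0.695
x ⊙ z = max(0, 0.352 + 0.280 − 1) = max(0, -0.368) = 0.000
y ⊕ (x ⊙ z) = min(1, 0.305 + 0.000) = min(1, 0.305) = 0.305
¬(y ⊕ (x ⊙ z)) = 1 − 0.305 = 0.695
x ⊙ x = max(0, 0.352 + 0.352 − 1) = max(0, -0.296) = 0.000
(x ⊙ x) ⊙ y = max(0, 0.000 + 0.305 − 1) = max(0, -0.695) = 0.000
¬(y ⊕ (x ⊙ z)) ⊙ ((x ⊙ x) ⊙ y) = max(0, 0.695 + 0.000 − 1) = max(0, -0.305) = 0.000
¬y ⊕ (¬(y ⊕ (x ⊙ z)) ⊙ ((x ⊙ x) ⊙ y)) = min(1, 0.695 + 0.000) = min(1, 0.695) = 0.695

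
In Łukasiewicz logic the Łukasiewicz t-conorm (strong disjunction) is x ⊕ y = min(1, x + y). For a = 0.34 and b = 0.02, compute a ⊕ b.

0.36

a ⊕ b = min(1, 0.34 + 0.02) = min(1, 0.36) = 0.36
For comparison, the Gödel t-conorm max(x, y) would give 0.34.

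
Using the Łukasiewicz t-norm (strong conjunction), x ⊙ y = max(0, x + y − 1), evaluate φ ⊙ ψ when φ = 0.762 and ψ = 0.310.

φ ⊙ ψ = max(0, 0.762 + 0.310 − 1) = max(0, 0.072) = 0.072
For comparison, the Gödel (minimum) t-norm min(x, y) would give 0.310.

0.072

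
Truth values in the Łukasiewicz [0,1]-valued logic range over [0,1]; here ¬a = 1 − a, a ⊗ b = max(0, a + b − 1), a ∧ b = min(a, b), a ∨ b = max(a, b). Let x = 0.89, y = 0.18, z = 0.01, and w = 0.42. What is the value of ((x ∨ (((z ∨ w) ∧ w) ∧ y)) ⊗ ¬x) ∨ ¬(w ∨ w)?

0.58

z ∨ w = max(0.01, 0.42) = 0.42
(z ∨ w) ∧ w = min(0.42, 0.42) = 0.42
((z ∨ w) ∧ w) ∧ y = min(0.42, 0.18) = 0.18
x ∨ (((z ∨ w) ∧ w) ∧ y) = max(0.89, 0.18) = 0.89
¬x = 1 − 0.89 = 0.11
(x ∨ (((z ∨ w) ∧ w) ∧ y)) ⊗ ¬x = max(0, 0.89 + 0.11 − 1) = max(0, 0.00) = 0.00
w ∨ w = max(0.42, 0.42) = 0.42
¬(w ∨ w) = 1 − 0.42 = 0.58
((x ∨ (((z ∨ w) ∧ w) ∧ y)) ⊗ ¬x) ∨ ¬(w ∨ w) = max(0.00, 0.58) = 0.58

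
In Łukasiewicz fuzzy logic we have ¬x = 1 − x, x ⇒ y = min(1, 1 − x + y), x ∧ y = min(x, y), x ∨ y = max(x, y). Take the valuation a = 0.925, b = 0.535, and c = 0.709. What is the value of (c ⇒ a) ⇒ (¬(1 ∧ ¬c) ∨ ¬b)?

0.709

c ⇒ a = min(1, 1 − 0.709 + 0.925) = min(1, 1.216) = 1.000
¬c = 1 − 0.709 = 0.291
1 ∧ ¬c = min(1.000, 0.291) = 0.291
¬(1 ∧ ¬c) = 1 − 0.291 = 0.709
¬b = 1 − 0.535 = 0.465
¬(1 ∧ ¬c) ∨ ¬b = max(0.709, 0.465) = 0.709
(c ⇒ a) ⇒ (¬(1 ∧ ¬c) ∨ ¬b) = min(1, 1 − 1.000 + 0.709) = min(1, 0.709) = 0.709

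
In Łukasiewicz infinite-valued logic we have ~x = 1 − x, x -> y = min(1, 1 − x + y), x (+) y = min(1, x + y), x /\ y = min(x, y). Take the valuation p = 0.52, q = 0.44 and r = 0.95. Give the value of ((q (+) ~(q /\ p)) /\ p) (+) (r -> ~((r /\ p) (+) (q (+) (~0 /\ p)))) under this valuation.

q /\ p = min(0.44, 0.52) = 0.44
~(q /\ p) = 1 − 0.44 = 0.56
q (+) ~(q /\ p) = min(1, 0.44 + 0.56) = min(1, 1.00) = 1.00
(q (+) ~(q /\ p)) /\ p = min(1.00, 0.52) = 0.52
r /\ p = min(0.95, 0.52) = 0.52
~0 = 1 − 0.00 = 1.00
~0 /\ p = min(1.00, 0.52) = 0.52
q (+) (~0 /\ p) = min(1, 0.44 + 0.52) = min(1, 0.96) = 0.96
(r /\ p) (+) (q (+) (~0 /\ p)) = min(1, 0.52 + 0.96) = min(1, 1.48) = 1.00
~((r /\ p) (+) (q (+) (~0 /\ p))) = 1 − 1.00 = 0.00
r -> ~((r /\ p) (+) (q (+) (~0 /\ p))) = min(1, 1 − 0.95 + 0.00) = min(1, 0.05) = 0.05
((q (+) ~(q /\ p)) /\ p) (+) (r -> ~((r /\ p) (+) (q (+) (~0 /\ p)))) = min(1, 0.52 + 0.05) = min(1, 0.57) = 0.57

0.57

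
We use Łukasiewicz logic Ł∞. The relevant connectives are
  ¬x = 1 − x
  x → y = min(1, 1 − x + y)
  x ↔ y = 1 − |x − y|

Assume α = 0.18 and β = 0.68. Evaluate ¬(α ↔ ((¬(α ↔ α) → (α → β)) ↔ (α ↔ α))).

α ↔ α = 1 − |0.18 − 0.18| = 1 − 0.00 = 1.00
¬(α ↔ α) = 1 − 1.00 = 0.00
α → β = min(1, 1 − 0.18 + 0.68) = min(1, 1.50) = 1.00
¬(α ↔ α) → (α → β) = min(1, 1 − 0.00 + 1.00) = min(1, 2.00) = 1.00
(¬(α ↔ α) → (α → β)) ↔ (α ↔ α) = 1 − |1.00 − 1.00| = 1 − 0.00 = 1.00
α ↔ ((¬(α ↔ α) → (α → β)) ↔ (α ↔ α)) = 1 − |0.18 − 1.00| = 1 − 0.82 = 0.18
¬(α ↔ ((¬(α ↔ α) → (α → β)) ↔ (α ↔ α))) = 1 − 0.18 = 0.82

0.82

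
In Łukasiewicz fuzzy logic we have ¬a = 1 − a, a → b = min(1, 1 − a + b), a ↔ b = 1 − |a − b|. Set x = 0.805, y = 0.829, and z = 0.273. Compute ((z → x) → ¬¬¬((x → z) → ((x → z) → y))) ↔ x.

0.195

z → x = min(1, 1 − 0.273 + 0.805) = min(1, 1.532) = 1.000
x → z = min(1, 1 − 0.805 + 0.273) = min(1, 0.468) = 0.468
(x → z) → y = min(1, 1 − 0.468 + 0.829) = min(1, 1.361) = 1.000
(x → z) → ((x → z) → y) = min(1, 1 − 0.468 + 1.000) = min(1, 1.532) = 1.000
¬((x → z) → ((x → z) → y)) = 1 − 1.000 = 0.000
¬¬((x → z) → ((x → z) → y)) = 1 − 0.000 = 1.000
¬¬¬((x → z) → ((x → z) → y)) = 1 − 1.000 = 0.000
(z → x) → ¬¬¬((x → z) → ((x → z) → y)) = min(1, 1 − 1.000 + 0.000) = min(1, 0.000) = 0.000
((z → x) → ¬¬¬((x → z) → ((x → z) → y))) ↔ x = 1 − |0.000 − 0.805| = 1 − 0.805 = 0.195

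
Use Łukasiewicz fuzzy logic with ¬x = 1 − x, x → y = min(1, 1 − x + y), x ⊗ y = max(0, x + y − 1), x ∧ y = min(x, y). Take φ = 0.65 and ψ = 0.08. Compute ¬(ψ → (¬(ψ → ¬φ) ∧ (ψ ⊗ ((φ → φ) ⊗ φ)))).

¬φ = 1 − 0.65 = 0.35
ψ → ¬φ = min(1, 1 − 0.08 + 0.35) = min(1, 1.27) = 1.00
¬(ψ → ¬φ) = 1 − 1.00 = 0.00
φ → φ = min(1, 1 − 0.65 + 0.65) = min(1, 1.00) = 1.00
(φ → φ) ⊗ φ = max(0, 1.00 + 0.65 − 1) = max(0, 0.65) = 0.65
ψ ⊗ ((φ → φ) ⊗ φ) = max(0, 0.08 + 0.65 − 1) = max(0, -0.27) = 0.00
¬(ψ → ¬φ) ∧ (ψ ⊗ ((φ → φ) ⊗ φ)) = min(0.00, 0.00) = 0.00
ψ → (¬(ψ → ¬φ) ∧ (ψ ⊗ ((φ → φ) ⊗ φ))) = min(1, 1 − 0.08 + 0.00) = min(1, 0.92) = 0.92
¬(ψ → (¬(ψ → ¬φ) ∧ (ψ ⊗ ((φ → φ) ⊗ φ)))) = 1 − 0.92 = 0.08

0.08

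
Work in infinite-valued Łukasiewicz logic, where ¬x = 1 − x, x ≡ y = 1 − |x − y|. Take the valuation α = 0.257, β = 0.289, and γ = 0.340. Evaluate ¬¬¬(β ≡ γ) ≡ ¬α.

0.308

β ≡ γ = 1 − |0.289 − 0.340| = 1 − 0.051 = 0.949
¬(β ≡ γ) = 1 − 0.949 = 0.051
¬¬(β ≡ γ) = 1 − 0.051 = 0.949
¬¬¬(β ≡ γ) = 1 − 0.949 = 0.051
¬α = 1 − 0.257 = 0.743
¬¬¬(β ≡ γ) ≡ ¬α = 1 − |0.051 − 0.743| = 1 − 0.692 = 0.308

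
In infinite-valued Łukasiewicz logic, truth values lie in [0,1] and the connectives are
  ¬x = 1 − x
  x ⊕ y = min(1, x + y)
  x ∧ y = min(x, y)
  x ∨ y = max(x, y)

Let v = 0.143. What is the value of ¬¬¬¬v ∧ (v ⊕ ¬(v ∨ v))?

¬v = 1 − 0.143 = 0.857
¬¬v = 1 − 0.857 = 0.143
¬¬¬v = 1 − 0.143 = 0.857
¬¬¬¬v = 1 − 0.857 = 0.143
v ∨ v = max(0.143, 0.143) = 0.143
¬(v ∨ v) = 1 − 0.143 = 0.857
v ⊕ ¬(v ∨ v) = min(1, 0.143 + 0.857) = min(1, 1.000) = 1.000
¬¬¬¬v ∧ (v ⊕ ¬(v ∨ v)) = min(0.143, 1.000) = 0.143

0.143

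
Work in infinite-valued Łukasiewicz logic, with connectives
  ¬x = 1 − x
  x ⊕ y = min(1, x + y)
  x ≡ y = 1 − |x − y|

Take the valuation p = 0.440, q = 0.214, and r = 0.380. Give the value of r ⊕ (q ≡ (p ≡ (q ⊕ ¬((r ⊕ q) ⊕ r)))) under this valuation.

0.794

r ⊕ q = min(1, 0.380 + 0.214) = min(1, 0.594) = 0.594
(r ⊕ q) ⊕ r = min(1, 0.594 + 0.380) = min(1, 0.974) = 0.974
¬((r ⊕ q) ⊕ r) = 1 − 0.974 = 0.026
q ⊕ ¬((r ⊕ q) ⊕ r) = min(1, 0.214 + 0.026) = min(1, 0.240) = 0.240
p ≡ (q ⊕ ¬((r ⊕ q) ⊕ r)) = 1 − |0.440 − 0.240| = 1 − 0.200 = 0.800
q ≡ (p ≡ (q ⊕ ¬((r ⊕ q) ⊕ r))) = 1 − |0.214 − 0.800| = 1 − 0.586 = 0.414
r ⊕ (q ≡ (p ≡ (q ⊕ ¬((r ⊕ q) ⊕ r)))) = min(1, 0.380 + 0.414) = min(1, 0.794) = 0.794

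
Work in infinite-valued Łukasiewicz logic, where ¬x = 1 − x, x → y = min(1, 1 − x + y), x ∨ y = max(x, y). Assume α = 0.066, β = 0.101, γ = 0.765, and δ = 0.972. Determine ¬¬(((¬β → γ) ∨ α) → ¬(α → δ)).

¬β = 1 − 0.101 = 0.899
¬β → γ = min(1, 1 − 0.899 + 0.765) = min(1, 0.866) = 0.866
(¬β → γ) ∨ α = max(0.866, 0.066) = 0.866
α → δ = min(1, 1 − 0.066 + 0.972) = min(1, 1.906) = 1.000
¬(α → δ) = 1 − 1.000 = 0.000
((¬β → γ) ∨ α) → ¬(α → δ) = min(1, 1 − 0.866 + 0.000) = min(1, 0.134) = 0.134
¬(((¬β → γ) ∨ α) → ¬(α → δ)) = 1 − 0.134 = 0.866
¬¬(((¬β → γ) ∨ α) → ¬(α → δ)) = 1 − 0.866 = 0.134

0.134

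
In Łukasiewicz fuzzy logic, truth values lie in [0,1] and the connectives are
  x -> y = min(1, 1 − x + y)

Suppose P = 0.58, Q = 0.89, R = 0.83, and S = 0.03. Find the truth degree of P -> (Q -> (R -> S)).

R -> S = min(1, 1 − 0.83 + 0.03) = min(1, 0.20) = 0.20
Q -> (R -> S) = min(1, 1 − 0.89 + 0.20) = min(1, 0.31) = 0.31
P -> (Q -> (R -> S)) = min(1, 1 − 0.58 + 0.31) = min(1, 0.73) = 0.73

0.73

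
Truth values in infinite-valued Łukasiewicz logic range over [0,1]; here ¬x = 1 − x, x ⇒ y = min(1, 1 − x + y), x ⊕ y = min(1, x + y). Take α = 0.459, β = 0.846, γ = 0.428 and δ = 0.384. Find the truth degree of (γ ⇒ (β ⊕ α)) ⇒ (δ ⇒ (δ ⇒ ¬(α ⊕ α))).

1.000

β ⊕ α = min(1, 0.846 + 0.459) = min(1, 1.305) = 1.000
γ ⇒ (β ⊕ α) = min(1, 1 − 0.428 + 1.000) = min(1, 1.572) = 1.000
α ⊕ α = min(1, 0.459 + 0.459) = min(1, 0.918) = 0.918
¬(α ⊕ α) = 1 − 0.918 = 0.082
δ ⇒ ¬(α ⊕ α) = min(1, 1 − 0.384 + 0.082) = min(1, 0.698) = 0.698
δ ⇒ (δ ⇒ ¬(α ⊕ α)) = min(1, 1 − 0.384 + 0.698) = min(1, 1.314) = 1.000
(γ ⇒ (β ⊕ α)) ⇒ (δ ⇒ (δ ⇒ ¬(α ⊕ α))) = min(1, 1 − 1.000 + 1.000) = min(1, 1.000) = 1.000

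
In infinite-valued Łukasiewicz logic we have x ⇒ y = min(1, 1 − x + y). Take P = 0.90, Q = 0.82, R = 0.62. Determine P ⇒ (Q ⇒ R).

0.90

Q ⇒ R = min(1, 1 − 0.82 + 0.62) = min(1, 0.80) = 0.80
P ⇒ (Q ⇒ R) = min(1, 1 − 0.90 + 0.80) = min(1, 0.90) = 0.90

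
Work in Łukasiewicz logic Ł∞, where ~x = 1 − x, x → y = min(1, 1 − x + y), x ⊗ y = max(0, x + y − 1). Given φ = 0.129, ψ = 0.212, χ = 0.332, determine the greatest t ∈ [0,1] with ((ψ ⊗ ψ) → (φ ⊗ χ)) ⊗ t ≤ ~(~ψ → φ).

ψ ⊗ ψ = max(0, 0.212 + 0.212 − 1) = max(0, -0.576) = 0.000
φ ⊗ χ = max(0, 0.129 + 0.332 − 1) = max(0, -0.539) = 0.000
(ψ ⊗ ψ) → (φ ⊗ χ) = min(1, 1 − 0.000 + 0.000) = min(1, 1.000) = 1.000
So the left factor is (ψ ⊗ ψ) → (φ ⊗ χ) = 1.000.
~ψ = 1 − 0.212 = 0.788
~ψ → φ = min(1, 1 − 0.788 + 0.129) = min(1, 0.341) = 0.341
~(~ψ → φ) = 1 − 0.341 = 0.659
So the right-hand bound is ~(~ψ → φ) = 0.659.
The residuum of the Łukasiewicz t-norm gives the supremum: min(1, 1 − 1.000 + 0.659).
1 − 1.000 + 0.659 = 0.659, so t = min(1, 0.659) = 0.659.
Check: 1.000 ⊗ 0.659 = max(0, 0.659) = 0.659 ≤ 0.659.

0.659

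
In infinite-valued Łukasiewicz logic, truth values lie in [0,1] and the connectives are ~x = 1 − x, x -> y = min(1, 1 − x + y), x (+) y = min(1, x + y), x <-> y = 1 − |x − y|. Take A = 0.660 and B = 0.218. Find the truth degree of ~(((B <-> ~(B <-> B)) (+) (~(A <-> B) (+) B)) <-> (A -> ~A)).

B <-> B = 1 − |0.218 − 0.218| = 1 − 0.000 = 1.000
~(B <-> B) = 1 − 1.000 = 0.000
B <-> ~(B <-> B) = 1 − |0.218 − 0.000| = 1 − 0.218 = 0.782
A <-> B = 1 − |0.660 − 0.218| = 1 − 0.442 = 0.558
~(A <-> B) = 1 − 0.558 = 0.442
~(A <-> B) (+) B = min(1, 0.442 + 0.218) = min(1, 0.660) = 0.660
(B <-> ~(B <-> B)) (+) (~(A <-> B) (+) B) = min(1, 0.782 + 0.660) = min(1, 1.442) = 1.000
~A = 1 − 0.660 = 0.340
A -> ~A = min(1, 1 − 0.660 + 0.340) = min(1, 0.680) = 0.680
((B <-> ~(B <-> B)) (+) (~(A <-> B) (+) B)) <-> (A -> ~A) = 1 − |1.000 − 0.680| = 1 − 0.320 = 0.680
~(((B <-> ~(B <-> B)) (+) (~(A <-> B) (+) B)) <-> (A -> ~A)) = 1 − 0.680 = 0.320

0.320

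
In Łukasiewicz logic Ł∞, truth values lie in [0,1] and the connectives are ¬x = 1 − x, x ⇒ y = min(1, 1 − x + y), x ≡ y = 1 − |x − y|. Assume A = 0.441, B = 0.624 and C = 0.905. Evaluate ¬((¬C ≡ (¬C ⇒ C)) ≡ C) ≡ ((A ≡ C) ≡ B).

0.898

¬C = 1 − 0.905 = 0.095
¬C ⇒ C = min(1, 1 − 0.095 + 0.905) = min(1, 1.810) = 1.000
¬C ≡ (¬C ⇒ C) = 1 − |0.095 − 1.000| = 1 − 0.905 = 0.095
(¬C ≡ (¬C ⇒ C)) ≡ C = 1 − |0.095 − 0.905| = 1 − 0.810 = 0.190
¬((¬C ≡ (¬C ⇒ C)) ≡ C) = 1 − 0.190 = 0.810
A ≡ C = 1 − |0.441 − 0.905| = 1 − 0.464 = 0.536
(A ≡ C) ≡ B = 1 − |0.536 − 0.624| = 1 − 0.088 = 0.912
¬((¬C ≡ (¬C ⇒ C)) ≡ C) ≡ ((A ≡ C) ≡ B) = 1 − |0.810 − 0.912| = 1 − 0.102 = 0.898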